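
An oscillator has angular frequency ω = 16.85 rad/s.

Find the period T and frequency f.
T = 2π/ω = 2π/16.85 = 0.3729 s; f = ω/2π = 2.682 Hz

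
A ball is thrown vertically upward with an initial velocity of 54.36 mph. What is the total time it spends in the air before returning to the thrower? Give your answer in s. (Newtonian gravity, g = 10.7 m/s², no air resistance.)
t_total = 2v₀/g (with unit conversion) = 4.542 s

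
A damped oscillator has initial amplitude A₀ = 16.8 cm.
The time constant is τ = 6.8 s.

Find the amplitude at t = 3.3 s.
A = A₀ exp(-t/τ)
A = A₀ exp(−t/τ) = 16.8×exp(−3.3/6.8) = 10.34 cm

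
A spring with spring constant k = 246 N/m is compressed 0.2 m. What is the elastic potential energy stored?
PE = ½kx² = ½×246×0.2² = 4.92 J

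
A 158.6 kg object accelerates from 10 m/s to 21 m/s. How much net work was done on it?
W_net = ΔKE = ½m(v₂² − v₁²) = ½×158.6×(21² − 10²) = 27041.3 J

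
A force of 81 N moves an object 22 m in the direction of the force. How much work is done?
W = Fd = 81×22 = 1782.0 J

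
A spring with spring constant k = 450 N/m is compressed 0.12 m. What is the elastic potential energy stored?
PE = ½kx² = ½×450×0.12² = 3.24 J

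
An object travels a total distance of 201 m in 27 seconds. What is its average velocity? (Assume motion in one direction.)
v_avg = Δd / Δt = 201 / 27 = 7.44 m/s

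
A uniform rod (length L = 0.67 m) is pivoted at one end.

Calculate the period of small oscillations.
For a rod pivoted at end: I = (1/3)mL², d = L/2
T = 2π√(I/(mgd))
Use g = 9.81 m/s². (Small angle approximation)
I/m = (1/3)L² = 0.1496 m²; d = L/2 = 0.335 m
T = 2π√(I/(mgd)) = 2π√(0.1496/(9.81×0.335)) = 1.341 s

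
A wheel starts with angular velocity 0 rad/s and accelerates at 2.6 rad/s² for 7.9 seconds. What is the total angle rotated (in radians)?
θ = ω₀t + ½αt² = 0×7.9 + ½×2.6×7.9² = 81.13 rad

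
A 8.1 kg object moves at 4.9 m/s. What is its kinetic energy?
KE = ½mv² = ½×8.1×4.9² = 97.2405 J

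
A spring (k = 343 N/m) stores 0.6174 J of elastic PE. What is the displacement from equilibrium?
PE = ½kx² → x = √(2PE/k) = √(2×0.6174/343) = 0.06 m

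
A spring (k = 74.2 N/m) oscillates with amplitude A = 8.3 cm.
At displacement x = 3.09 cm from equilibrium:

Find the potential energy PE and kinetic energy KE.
E_total = ½kA² = ½×74.2×(0.083)² = 0.2556 J
PE = ½kx² = ½×74.2×(0.0309)² = 0.03542 J
KE = E_total − PE = 0.2202 J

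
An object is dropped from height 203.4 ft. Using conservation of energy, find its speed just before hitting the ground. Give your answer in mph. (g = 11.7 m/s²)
mgh = ½mv² → v = √(2gh) = √(2×11.7×62) = 38.09 m/s = 85.2 mph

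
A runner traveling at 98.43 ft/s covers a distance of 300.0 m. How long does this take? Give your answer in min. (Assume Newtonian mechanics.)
t = d/v (with unit conversion) = 0.1667 min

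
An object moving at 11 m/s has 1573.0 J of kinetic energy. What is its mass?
KE = ½mv² → m = 2KE/v² = 2×1573.0/11² = 26.0 kg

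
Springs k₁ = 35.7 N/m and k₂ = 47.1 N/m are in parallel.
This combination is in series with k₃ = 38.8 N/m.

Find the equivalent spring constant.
k₁₂ = k₁ + k₂ = 82.8 N/m (parallel)
1/k_eq = 1/k₁₂ + 1/k₃ → k_eq = 26.42 N/m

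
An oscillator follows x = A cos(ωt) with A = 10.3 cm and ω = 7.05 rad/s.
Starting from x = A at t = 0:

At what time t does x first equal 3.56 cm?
cos(ωt) = x/A = 3.56/10.3 = 0.3456
ωt = arccos(0.3456) = 1.218 rad
t = 1.218/7.05 = 0.1727 s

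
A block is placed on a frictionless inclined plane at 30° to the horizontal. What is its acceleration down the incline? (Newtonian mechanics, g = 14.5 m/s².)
a = g sin(θ) = 14.5 × sin(30°) = 14.5 × 0.5 = 7.25 m/s²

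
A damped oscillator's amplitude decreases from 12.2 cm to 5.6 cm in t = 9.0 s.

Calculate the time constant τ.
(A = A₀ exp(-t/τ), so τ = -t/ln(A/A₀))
A/A₀ = 5.6/12.2 = 0.459; ln(A/A₀) = -0.7787
τ = −t/ln(A/A₀) = −9.0/-0.7787 = 11.56 s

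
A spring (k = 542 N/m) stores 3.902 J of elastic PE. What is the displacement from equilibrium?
PE = ½kx² → x = √(2PE/k) = √(2×3.902/542) = 0.12 m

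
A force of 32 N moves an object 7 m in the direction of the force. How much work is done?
W = Fd = 32×7 = 224.0 J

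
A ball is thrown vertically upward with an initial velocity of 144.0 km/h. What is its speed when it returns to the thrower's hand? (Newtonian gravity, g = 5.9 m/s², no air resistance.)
By conservation of energy, the ball returns at the same speed = 144.0 km/h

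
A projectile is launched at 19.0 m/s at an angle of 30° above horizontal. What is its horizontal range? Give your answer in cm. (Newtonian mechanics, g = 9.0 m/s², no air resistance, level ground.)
R = v₀² sin(2θ) / g (with unit conversion) = 3474.0 cm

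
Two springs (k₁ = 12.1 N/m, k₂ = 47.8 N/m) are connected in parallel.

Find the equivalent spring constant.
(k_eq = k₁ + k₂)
k_eq = k₁ + k₂ = 12.1 + 47.8 = 59.9 N/m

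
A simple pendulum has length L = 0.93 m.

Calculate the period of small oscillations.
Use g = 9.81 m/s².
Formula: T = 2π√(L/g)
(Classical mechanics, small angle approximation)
T = 2π√(L/g) = 2π√(0.93/9.81) = 1.935 s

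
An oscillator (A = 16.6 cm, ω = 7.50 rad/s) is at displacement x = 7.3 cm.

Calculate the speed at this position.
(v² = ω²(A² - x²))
v = ω√(A² − x²) = 7.5×√(0.166² − 0.073²) = 1.118 m/s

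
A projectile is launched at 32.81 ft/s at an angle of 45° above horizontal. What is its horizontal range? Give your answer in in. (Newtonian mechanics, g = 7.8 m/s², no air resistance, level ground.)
R = v₀² sin(2θ) / g (with unit conversion) = 504.8 in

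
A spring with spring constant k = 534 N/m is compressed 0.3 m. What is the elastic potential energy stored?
PE = ½kx² = ½×534×0.3² = 24.03 J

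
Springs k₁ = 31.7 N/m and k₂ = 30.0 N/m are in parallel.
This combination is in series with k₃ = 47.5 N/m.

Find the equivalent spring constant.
k₁₂ = k₁ + k₂ = 61.7 N/m (parallel)
1/k_eq = 1/k₁₂ + 1/k₃ → k_eq = 26.84 N/m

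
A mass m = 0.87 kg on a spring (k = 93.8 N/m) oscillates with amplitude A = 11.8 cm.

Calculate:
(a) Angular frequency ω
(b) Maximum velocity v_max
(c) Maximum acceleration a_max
ω = √(k/m) = √(93.8/0.87) = 10.38 rad/s
v_max = ωA = 10.38×0.118 = 1.225 m/s
a_max = ω²A = 10.38²×0.118 = 12.72 m/s²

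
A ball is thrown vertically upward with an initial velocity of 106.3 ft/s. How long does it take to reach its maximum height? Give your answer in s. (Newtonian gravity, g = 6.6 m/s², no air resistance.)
t_up = v₀/g (with unit conversion) = 4.909 s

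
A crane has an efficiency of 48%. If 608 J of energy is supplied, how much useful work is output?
W_out = η × W_in = 0.48 × 608 = 291.84 J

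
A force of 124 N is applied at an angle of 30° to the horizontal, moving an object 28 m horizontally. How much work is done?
W = Fd cosθ = 124×28×cos(30°) = 3006.8 J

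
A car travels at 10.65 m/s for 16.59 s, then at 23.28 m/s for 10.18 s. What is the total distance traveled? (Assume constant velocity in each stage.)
d₁ = v₁t₁ = 10.65 × 16.59 = 176.684 m
d₂ = v₂t₂ = 23.28 × 10.18 = 236.99 m
d_total = 176.684 + 236.99 = 413.67 m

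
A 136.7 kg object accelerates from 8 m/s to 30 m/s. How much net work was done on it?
W_net = ΔKE = ½m(v₂² − v₁²) = ½×136.7×(30² − 8²) = 57140.6 J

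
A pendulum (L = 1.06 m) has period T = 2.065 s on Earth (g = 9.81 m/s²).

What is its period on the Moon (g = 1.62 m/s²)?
T = 2π√(L/g), so T_moon/T_earth = √(g_earth/g_moon)
T_moon = 2π√(1.06/1.62) = 5.082 s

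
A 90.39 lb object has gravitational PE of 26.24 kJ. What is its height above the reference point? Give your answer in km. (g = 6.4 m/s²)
PE = mgh → h = PE/(mg) = 2.624e+04 J / (41 kg × 6.4 m/s²) = 100 m = 0.1 km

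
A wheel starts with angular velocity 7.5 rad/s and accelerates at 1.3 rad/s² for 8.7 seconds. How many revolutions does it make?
θ = ω₀t + ½αt² = 7.5×8.7 + ½×1.3×8.7² = 114.45 rad
Revolutions = θ/(2π) = 114.45/(2π) = 18.22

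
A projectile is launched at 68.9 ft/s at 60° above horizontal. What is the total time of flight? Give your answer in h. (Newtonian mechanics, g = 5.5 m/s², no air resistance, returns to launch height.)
T = 2v₀sin(θ)/g (with unit conversion) = 0.001837 h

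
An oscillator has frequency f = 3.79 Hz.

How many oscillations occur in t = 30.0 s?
n = f×t = 3.79×30.0 = 113.7 oscillations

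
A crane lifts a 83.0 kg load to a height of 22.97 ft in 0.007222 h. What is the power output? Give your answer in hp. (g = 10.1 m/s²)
W = mgh = 83×10.1×7.001 = 5869 J
P = W/t = 5869/26 = 225.7 W = 0.3027 hp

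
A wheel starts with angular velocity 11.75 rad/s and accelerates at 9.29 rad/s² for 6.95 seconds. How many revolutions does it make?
θ = ω₀t + ½αt² = 11.75×6.95 + ½×9.29×6.95² = 306.03 rad
Revolutions = θ/(2π) = 306.03/(2π) = 48.71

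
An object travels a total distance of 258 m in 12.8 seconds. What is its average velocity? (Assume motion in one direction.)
v_avg = Δd / Δt = 258 / 12.8 = 20.16 m/s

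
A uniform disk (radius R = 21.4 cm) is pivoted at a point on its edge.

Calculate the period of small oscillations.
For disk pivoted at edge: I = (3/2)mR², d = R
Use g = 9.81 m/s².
I/m = (3/2)R² = 0.06869 m²; d = R = 0.214 m
T = 2π√((3/2)R²/(gR)) = 2π√(3R/(2g)) = 1.137 s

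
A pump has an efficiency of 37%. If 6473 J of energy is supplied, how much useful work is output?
W_out = η × W_in = 0.37 × 6473 = 2395.0 J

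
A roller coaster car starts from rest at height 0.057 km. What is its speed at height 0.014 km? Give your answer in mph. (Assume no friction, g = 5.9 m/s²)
mgh₁ = ½mv₂² + mgh₂ → v₂ = √(2g(h₁−h₂)) = √(2×5.9×(57−14)) = 22.53 m/s = 50.39 mph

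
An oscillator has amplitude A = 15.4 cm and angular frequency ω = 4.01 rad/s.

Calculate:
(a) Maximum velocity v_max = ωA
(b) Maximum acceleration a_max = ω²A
v_max = ωA = 4.01×0.154 = 0.6175 m/s
a_max = ω²A = 4.01²×0.154 = 2.476 m/s²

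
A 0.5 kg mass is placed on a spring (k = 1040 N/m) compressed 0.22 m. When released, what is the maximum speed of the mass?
½kx² = ½mv² → v = x√(k/m) = 0.22×√(1040/0.5) = 10.03 m/s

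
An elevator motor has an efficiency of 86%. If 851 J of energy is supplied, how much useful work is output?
W_out = η × W_in = 0.86 × 851 = 731.86 J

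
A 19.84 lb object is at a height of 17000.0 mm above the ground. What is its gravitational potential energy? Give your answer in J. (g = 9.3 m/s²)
PE = mgh = 8.999 kg × 9.3 m/s² × 17 m = 1423 J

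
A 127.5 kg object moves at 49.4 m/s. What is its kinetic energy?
KE = ½mv² = ½×127.5×49.4² = 155572.9 J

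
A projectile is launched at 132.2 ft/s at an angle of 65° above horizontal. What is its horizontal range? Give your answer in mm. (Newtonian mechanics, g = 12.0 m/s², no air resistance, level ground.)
R = v₀² sin(2θ) / g (with unit conversion) = 103600.0 mm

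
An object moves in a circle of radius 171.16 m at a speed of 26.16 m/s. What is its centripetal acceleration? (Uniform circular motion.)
a_c = v²/r = 26.16²/171.16 = 684.346/171.16 = 4.0 m/s²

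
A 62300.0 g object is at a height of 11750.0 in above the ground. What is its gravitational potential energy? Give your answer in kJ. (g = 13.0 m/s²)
PE = mgh = 62.3 kg × 13.0 m/s² × 298.4 m = 2.417e+05 J = 241.7 kJ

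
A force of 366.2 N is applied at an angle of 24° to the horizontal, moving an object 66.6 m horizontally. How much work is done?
W = Fd cosθ = 366.2×66.6×cos(24°) = 22280.0 J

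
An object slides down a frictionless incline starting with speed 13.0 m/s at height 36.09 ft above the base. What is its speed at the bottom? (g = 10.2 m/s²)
½mv₀² + mgh = ½mv² → v = √(v₀² + 2gh) = √(13² + 2×10.2×11) = 19.83 m/s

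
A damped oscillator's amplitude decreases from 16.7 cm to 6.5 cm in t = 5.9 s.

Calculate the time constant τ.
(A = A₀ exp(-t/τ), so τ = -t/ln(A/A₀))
A/A₀ = 6.5/16.7 = 0.3892; ln(A/A₀) = -0.9436
τ = −t/ln(A/A₀) = −5.9/-0.9436 = 6.253 s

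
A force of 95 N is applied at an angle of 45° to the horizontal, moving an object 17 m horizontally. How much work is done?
W = Fd cosθ = 95×17×cos(45°) = 1142.0 J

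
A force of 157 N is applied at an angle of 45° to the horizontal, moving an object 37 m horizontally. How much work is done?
W = Fd cosθ = 157×37×cos(45°) = 4107.6 J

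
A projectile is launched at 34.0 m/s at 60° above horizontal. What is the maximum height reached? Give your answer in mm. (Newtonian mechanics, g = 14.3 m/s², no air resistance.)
H = v₀²sin²(θ)/(2g) (with unit conversion) = 30310.0 mm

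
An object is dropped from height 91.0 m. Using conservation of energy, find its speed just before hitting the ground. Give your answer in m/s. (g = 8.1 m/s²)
mgh = ½mv² → v = √(2gh) = √(2×8.1×91) = 38.4 m/s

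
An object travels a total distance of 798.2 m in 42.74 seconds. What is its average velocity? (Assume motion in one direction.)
v_avg = Δd / Δt = 798.2 / 42.74 = 18.68 m/s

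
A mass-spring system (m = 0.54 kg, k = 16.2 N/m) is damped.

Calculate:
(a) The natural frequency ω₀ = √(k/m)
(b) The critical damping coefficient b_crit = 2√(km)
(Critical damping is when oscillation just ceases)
ω₀ = √(k/m) = √(16.2/0.54) = 5.477 rad/s
b_crit = 2√(km) = 2√(16.2×0.54) = 5.915 kg/s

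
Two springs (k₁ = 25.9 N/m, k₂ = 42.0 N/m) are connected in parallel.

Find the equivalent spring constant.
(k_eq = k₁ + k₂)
k_eq = k₁ + k₂ = 25.9 + 42.0 = 67.9 N/m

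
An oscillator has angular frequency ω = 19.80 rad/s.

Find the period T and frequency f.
T = 2π/ω = 2π/19.8 = 0.3173 s; f = ω/2π = 3.151 Hz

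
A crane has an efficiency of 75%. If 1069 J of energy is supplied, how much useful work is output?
W_out = η × W_in = 0.75 × 1069 = 801.75 J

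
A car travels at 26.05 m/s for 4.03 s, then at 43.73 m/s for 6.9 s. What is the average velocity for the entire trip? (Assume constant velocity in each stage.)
d₁ = v₁t₁ = 26.05 × 4.03 = 104.982 m
d₂ = v₂t₂ = 43.73 × 6.9 = 301.737 m
d_total = 406.72 m, t_total = 10.93 s
v_avg = d_total/t_total = 406.72/10.93 = 37.21 m/s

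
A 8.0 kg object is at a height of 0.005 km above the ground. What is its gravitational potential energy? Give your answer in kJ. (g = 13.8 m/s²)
PE = mgh = 8 kg × 13.8 m/s² × 5 m = 552 J = 0.552 kJ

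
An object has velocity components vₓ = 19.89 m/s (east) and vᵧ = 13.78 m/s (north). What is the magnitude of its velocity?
|v| = √(vₓ² + vᵧ²) = √(19.89² + 13.78²) = √(585.5) = 24.2 m/s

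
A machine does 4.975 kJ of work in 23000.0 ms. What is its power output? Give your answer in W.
P = W/t = 4975 J / 23 s = 216.3 W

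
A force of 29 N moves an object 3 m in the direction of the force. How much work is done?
W = Fd = 29×3 = 87.0 J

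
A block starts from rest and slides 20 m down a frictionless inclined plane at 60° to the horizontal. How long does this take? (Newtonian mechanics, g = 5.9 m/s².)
a = g sin(θ) = 5.9 × sin(60°) = 5.11 m/s²
t = √(2d/a) = √(2 × 20 / 5.11) = 2.8 s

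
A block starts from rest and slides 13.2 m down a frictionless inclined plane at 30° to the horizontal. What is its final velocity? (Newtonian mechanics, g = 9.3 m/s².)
a = g sin(θ) = 9.3 × sin(30°) = 4.65 m/s²
v = √(2ad) = √(2 × 4.65 × 13.2) = 11.08 m/s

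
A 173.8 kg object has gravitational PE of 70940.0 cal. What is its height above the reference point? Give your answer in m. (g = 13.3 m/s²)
PE = mgh → h = PE/(mg) = 2.968e+05 J / (173.8 kg × 13.3 m/s²) = 128.4 m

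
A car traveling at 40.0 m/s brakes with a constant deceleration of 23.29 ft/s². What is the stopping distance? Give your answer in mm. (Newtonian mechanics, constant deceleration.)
d = v₀² / (2a) (with unit conversion) = 112700.0 mm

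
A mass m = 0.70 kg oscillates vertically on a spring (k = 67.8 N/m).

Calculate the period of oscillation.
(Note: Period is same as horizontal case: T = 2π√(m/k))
T = 2π√(m/k) = 2π√(0.7/67.8) = 0.6384 s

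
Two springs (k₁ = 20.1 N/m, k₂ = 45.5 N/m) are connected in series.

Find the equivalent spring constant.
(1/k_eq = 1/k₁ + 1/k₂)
1/k_eq = 1/20.1 + 1/45.5 = 0.071729; k_eq = 13.94 N/m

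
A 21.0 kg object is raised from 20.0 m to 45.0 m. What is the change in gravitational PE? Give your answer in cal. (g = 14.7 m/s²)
ΔPE = mg(h₂ − h₁) = 21 kg × 14.7 m/s² × (45 − 20) m = 7718 J = 1845.0 cal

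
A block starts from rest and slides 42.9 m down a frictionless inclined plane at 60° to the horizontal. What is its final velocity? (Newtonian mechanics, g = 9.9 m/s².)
a = g sin(θ) = 9.9 × sin(60°) = 8.57 m/s²
v = √(2ad) = √(2 × 8.57 × 42.9) = 27.12 m/s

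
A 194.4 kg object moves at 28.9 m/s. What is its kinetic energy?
KE = ½mv² = ½×194.4×28.9² = 81182.41 J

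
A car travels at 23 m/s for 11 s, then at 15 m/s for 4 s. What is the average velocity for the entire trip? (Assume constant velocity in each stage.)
d₁ = v₁t₁ = 23 × 11 = 253 m
d₂ = v₂t₂ = 15 × 4 = 60 m
d_total = 313 m, t_total = 15 s
v_avg = d_total/t_total = 313/15 = 20.87 m/s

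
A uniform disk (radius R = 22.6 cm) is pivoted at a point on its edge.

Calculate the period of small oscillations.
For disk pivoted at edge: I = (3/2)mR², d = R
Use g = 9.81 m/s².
I/m = (3/2)R² = 0.07661 m²; d = R = 0.226 m
T = 2π√((3/2)R²/(gR)) = 2π√(3R/(2g)) = 1.168 s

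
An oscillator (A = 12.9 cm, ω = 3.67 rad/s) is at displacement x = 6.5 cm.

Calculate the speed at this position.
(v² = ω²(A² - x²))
v = ω√(A² − x²) = 3.67×√(0.129² − 0.065²) = 0.4089 m/s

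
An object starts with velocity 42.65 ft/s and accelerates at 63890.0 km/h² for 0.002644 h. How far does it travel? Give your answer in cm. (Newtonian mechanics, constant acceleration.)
d = v₀t + ½at² (with unit conversion) = 34710.0 cm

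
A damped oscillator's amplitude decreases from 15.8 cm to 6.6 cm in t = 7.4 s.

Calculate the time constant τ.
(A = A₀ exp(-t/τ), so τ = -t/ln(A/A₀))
A/A₀ = 6.6/15.8 = 0.4177; ln(A/A₀) = -0.8729
τ = −t/ln(A/A₀) = −7.4/-0.8729 = 8.477 s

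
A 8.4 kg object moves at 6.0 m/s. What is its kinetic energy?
KE = ½mv² = ½×8.4×6.0² = 151.2 J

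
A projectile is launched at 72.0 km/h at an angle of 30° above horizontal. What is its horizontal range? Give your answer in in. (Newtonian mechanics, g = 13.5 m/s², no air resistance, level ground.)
R = v₀² sin(2θ) / g (with unit conversion) = 1010.0 in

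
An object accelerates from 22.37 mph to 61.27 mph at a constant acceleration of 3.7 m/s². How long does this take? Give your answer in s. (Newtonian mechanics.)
t = (v - v₀)/a (with unit conversion) = 4.7 s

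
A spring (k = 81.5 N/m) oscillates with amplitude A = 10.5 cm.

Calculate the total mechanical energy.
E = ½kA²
E = ½kA² = ½×81.5×(0.105)² = 0.4493 J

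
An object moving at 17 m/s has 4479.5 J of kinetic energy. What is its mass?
KE = ½mv² → m = 2KE/v² = 2×4479.5/17² = 31.0 kg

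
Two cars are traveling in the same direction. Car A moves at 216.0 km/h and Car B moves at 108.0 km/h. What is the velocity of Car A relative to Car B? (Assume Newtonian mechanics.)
v_rel = v_A - v_B = 216.0 - 108.0 = 108.0 km/h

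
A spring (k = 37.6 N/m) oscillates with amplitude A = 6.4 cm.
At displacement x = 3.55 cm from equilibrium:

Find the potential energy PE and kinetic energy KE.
E_total = ½kA² = ½×37.6×(0.064)² = 0.077 J
PE = ½kx² = ½×37.6×(0.0355)² = 0.02369 J
KE = E_total − PE = 0.05331 J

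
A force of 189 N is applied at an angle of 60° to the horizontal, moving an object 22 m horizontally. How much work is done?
W = Fd cosθ = 189×22×cos(60°) = 2079.0 J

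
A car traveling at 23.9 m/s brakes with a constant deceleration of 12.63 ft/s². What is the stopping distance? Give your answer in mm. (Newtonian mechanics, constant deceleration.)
d = v₀² / (2a) (with unit conversion) = 74190.0 mm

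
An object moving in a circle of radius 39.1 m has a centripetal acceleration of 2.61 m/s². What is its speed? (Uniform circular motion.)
v = √(a_c × r) = √(2.61 × 39.1) = 10.1 m/s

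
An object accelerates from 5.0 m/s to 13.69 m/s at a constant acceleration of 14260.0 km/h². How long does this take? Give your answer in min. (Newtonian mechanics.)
t = (v - v₀)/a (with unit conversion) = 0.1316 min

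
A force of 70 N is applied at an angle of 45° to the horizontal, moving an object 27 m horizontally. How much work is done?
W = Fd cosθ = 70×27×cos(45°) = 1336.4 J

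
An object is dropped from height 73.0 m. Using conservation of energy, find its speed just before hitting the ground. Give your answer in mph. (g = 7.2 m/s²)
mgh = ½mv² → v = √(2gh) = √(2×7.2×73) = 32.42 m/s = 72.53 mph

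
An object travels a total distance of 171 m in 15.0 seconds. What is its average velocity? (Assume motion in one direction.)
v_avg = Δd / Δt = 171 / 15.0 = 11.4 m/s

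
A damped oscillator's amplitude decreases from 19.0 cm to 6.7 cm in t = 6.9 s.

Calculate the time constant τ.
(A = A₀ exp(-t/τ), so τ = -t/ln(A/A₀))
A/A₀ = 6.7/19.0 = 0.3526; ln(A/A₀) = -1.042
τ = −t/ln(A/A₀) = −6.9/-1.042 = 6.62 s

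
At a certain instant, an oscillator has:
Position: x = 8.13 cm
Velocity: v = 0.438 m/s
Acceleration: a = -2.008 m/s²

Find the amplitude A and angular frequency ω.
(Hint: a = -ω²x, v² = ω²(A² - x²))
a = −ω²x → ω = √(|a|/x) = √(2.008/0.0813) = 4.97 rad/s
v² = ω²(A² − x²) → A = √(x² + v²/ω²) = √(0.0813² + 0.438²/4.97²) = 0.1199 m = 11.99 cm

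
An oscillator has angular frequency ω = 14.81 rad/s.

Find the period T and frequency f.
T = 2π/ω = 2π/14.81 = 0.4243 s; f = ω/2π = 2.357 Hz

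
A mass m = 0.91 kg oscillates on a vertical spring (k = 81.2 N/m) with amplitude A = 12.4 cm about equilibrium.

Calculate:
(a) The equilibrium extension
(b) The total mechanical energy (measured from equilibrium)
x_eq = mg/k = 0.91×9.81/81.2 = 0.1099 m = 10.99 cm
E = ½kA² = ½×81.2×(0.124)² = 0.6243 J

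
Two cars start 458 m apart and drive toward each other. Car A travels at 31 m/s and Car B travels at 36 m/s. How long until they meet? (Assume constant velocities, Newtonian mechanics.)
Combined speed: v_combined = 31 + 36 = 67 m/s
Time to meet: t = d/67 = 458/67 = 6.84 s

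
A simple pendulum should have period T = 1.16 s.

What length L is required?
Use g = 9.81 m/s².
T = 2π√(L/g) → L = g(T/2π)² = 9.81×(1.16/2π)² = 0.3344 m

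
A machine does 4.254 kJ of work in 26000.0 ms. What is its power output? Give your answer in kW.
P = W/t = 4254 J / 26 s = 163.6 W = 0.1636 kW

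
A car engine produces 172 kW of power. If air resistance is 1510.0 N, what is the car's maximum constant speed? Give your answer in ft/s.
P = Fv → v = P/F = 172000 W / 1510 N = 113.9 m/s = 373.7 ft/s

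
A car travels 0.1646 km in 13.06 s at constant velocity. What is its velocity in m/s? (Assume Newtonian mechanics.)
v = d/t (with unit conversion) = 12.6 m/s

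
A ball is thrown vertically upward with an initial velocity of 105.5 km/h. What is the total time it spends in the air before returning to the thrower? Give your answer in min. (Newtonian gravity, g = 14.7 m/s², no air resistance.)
t_total = 2v₀/g (with unit conversion) = 0.06645 min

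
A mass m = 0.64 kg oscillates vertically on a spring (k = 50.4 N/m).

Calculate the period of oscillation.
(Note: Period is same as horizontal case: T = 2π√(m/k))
T = 2π√(m/k) = 2π√(0.64/50.4) = 0.708 s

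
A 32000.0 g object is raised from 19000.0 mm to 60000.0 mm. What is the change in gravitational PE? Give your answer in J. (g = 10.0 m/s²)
ΔPE = mg(h₂ − h₁) = 32 kg × 10.0 m/s² × (60 − 19) m = 1.312e+04 J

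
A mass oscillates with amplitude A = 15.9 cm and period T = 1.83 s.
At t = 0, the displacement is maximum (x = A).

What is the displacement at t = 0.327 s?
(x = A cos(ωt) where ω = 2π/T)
ω = 2π/T = 2π/1.83 = 3.433 rad/s
x = A cos(ωt) = 15.9×cos(3.433×0.327) = 6.888 cm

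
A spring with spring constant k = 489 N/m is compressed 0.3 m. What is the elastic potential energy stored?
PE = ½kx² = ½×489×0.3² = 22.0 J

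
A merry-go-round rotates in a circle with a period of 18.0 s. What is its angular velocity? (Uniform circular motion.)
ω = 2π/T = 2π/18.0 = 0.3491 rad/s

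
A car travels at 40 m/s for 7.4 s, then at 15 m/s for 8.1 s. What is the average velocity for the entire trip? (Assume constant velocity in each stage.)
d₁ = v₁t₁ = 40 × 7.4 = 296 m
d₂ = v₂t₂ = 15 × 8.1 = 121.5 m
d_total = 417.5 m, t_total = 15.5 s
v_avg = d_total/t_total = 417.5/15.5 = 26.94 m/s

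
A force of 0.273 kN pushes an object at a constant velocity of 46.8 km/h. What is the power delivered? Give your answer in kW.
P = Fv = 273 N × 13 m/s = 3549 W = 3.549 kW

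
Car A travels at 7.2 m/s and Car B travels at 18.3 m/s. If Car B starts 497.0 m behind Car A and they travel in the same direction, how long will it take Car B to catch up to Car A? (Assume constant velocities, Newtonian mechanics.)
Relative speed: v_rel = 18.3 - 7.2 = 11.1 m/s
Time to catch: t = d₀/v_rel = 497.0/11.1 = 44.77 s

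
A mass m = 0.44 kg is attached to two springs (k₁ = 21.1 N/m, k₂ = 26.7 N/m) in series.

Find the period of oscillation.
k_eq = k₁k₂/(k₁+k₂) = 11.79 N/m
T = 2π√(m/k_eq) = 2π√(0.44/11.79) = 1.214 s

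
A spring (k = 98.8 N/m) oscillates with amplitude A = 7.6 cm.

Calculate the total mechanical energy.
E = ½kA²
E = ½kA² = ½×98.8×(0.076)² = 0.2853 J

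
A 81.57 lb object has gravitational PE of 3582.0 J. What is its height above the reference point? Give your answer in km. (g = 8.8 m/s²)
PE = mgh → h = PE/(mg) = 3582 J / (37 kg × 8.8 m/s²) = 11 m = 0.011 km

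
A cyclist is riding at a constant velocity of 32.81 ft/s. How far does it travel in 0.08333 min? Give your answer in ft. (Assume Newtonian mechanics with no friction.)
d = vt (with unit conversion) = 164.0 ft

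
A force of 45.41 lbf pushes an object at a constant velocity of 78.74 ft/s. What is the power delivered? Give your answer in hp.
P = Fv = 202 N × 24 m/s = 4848 W = 6.501 hp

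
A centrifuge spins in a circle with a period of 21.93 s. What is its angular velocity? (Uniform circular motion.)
ω = 2π/T = 2π/21.93 = 0.2865 rad/s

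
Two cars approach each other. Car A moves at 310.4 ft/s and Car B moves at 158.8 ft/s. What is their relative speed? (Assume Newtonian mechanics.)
v_rel = v_A + v_B = 310.4 + 158.8 = 469.2 ft/s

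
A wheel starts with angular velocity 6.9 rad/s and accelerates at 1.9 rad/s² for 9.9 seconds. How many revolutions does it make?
θ = ω₀t + ½αt² = 6.9×9.9 + ½×1.9×9.9² = 161.42 rad
Revolutions = θ/(2π) = 161.42/(2π) = 25.69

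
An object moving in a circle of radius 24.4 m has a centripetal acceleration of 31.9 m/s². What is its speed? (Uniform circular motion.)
v = √(a_c × r) = √(31.9 × 24.4) = 27.9 m/s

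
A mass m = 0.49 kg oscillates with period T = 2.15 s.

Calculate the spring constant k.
T = 2π√(m/k) → k = m(2π/T)² = 0.49×(2π/2.15)² = 4.185 N/m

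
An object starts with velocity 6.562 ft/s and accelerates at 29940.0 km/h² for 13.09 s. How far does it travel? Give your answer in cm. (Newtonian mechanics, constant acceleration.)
d = v₀t + ½at² (with unit conversion) = 22410.0 cm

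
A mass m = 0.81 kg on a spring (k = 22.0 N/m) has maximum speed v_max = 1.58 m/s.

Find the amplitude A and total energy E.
½mv²_max = ½kA² → A = v_max√(m/k) = 1.58×√(0.81/22.0) = 0.3032 m = 30.32 cm
E = ½mv²_max = ½×0.81×1.58² = 1.011 J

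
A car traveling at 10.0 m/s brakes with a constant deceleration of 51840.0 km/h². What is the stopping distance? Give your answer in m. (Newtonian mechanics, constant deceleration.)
d = v₀² / (2a) (with unit conversion) = 12.5 m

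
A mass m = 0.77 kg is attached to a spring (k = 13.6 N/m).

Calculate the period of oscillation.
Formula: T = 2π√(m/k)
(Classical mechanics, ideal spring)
T = 2π√(m/k) = 2π√(0.77/13.6) = 1.495 s; f = 1/T = 0.6689 Hz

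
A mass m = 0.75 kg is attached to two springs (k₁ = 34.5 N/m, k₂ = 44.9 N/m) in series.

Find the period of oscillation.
k_eq = k₁k₂/(k₁+k₂) = 19.51 N/m
T = 2π√(m/k_eq) = 2π√(0.75/19.51) = 1.232 s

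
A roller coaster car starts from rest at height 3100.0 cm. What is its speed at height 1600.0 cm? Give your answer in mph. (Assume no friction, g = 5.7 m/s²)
mgh₁ = ½mv₂² + mgh₂ → v₂ = √(2g(h₁−h₂)) = √(2×5.7×(31−16)) = 13.08 m/s = 29.25 mph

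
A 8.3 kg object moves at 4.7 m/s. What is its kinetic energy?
KE = ½mv² = ½×8.3×4.7² = 91.6735 J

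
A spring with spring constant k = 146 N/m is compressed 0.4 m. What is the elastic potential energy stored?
PE = ½kx² = ½×146×0.4² = 11.68 J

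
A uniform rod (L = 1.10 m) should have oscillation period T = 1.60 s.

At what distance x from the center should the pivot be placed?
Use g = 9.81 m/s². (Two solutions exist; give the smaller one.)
T = 2π√((L²/12 + x²)/(gx)). Let c = T²g/(4π²) = 0.6361.
x² − cx + L²/12 = 0 → x = (c − √(c² − L²/3))/2 = 0.2998 m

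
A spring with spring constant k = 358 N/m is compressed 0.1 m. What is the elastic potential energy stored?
PE = ½kx² = ½×358×0.1² = 1.79 J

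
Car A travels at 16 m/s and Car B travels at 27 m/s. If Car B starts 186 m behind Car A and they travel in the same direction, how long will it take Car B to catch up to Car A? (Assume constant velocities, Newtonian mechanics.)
Relative speed: v_rel = 27 - 16 = 11 m/s
Time to catch: t = d₀/v_rel = 186/11 = 16.91 s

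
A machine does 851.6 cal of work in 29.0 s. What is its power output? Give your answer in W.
P = W/t = 3563 J / 29 s = 122.9 W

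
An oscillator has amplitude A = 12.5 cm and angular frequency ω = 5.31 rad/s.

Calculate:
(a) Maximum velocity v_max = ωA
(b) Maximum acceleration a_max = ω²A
v_max = ωA = 5.31×0.125 = 0.6637 m/s
a_max = ω²A = 5.31²×0.125 = 3.525 m/s²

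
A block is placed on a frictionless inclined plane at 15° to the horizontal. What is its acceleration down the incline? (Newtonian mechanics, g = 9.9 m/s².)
a = g sin(θ) = 9.9 × sin(15°) = 9.9 × 0.2588 = 2.56 m/s²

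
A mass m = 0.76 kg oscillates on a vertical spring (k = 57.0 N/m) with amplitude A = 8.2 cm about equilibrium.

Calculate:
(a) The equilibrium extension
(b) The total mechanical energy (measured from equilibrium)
x_eq = mg/k = 0.76×9.81/57.0 = 0.1308 m = 13.08 cm
E = ½kA² = ½×57.0×(0.082)² = 0.1916 J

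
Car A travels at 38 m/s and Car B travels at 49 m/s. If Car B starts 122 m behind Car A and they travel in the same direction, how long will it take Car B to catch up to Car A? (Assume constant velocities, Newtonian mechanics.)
Relative speed: v_rel = 49 - 38 = 11 m/s
Time to catch: t = d₀/v_rel = 122/11 = 11.09 s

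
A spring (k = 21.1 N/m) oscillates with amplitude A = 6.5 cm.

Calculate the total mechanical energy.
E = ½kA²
E = ½kA² = ½×21.1×(0.065)² = 0.04457 J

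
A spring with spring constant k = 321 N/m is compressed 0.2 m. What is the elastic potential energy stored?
PE = ½kx² = ½×321×0.2² = 6.42 J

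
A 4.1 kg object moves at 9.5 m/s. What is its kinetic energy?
KE = ½mv² = ½×4.1×9.5² = 185.0125 J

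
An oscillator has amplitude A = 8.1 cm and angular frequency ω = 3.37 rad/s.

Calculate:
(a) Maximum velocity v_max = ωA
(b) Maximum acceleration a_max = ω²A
v_max = ωA = 3.37×0.081 = 0.273 m/s
a_max = ω²A = 3.37²×0.081 = 0.9199 m/s²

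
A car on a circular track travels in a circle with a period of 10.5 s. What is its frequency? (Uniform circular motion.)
f = 1/T = 1/10.5 = 0.0952 Hz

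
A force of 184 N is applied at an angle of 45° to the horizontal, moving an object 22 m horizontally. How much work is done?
W = Fd cosθ = 184×22×cos(45°) = 2862.4 J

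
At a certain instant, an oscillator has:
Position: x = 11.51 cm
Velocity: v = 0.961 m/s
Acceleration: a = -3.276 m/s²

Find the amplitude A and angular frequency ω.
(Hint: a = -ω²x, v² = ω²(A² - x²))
a = −ω²x → ω = √(|a|/x) = √(3.276/0.1151) = 5.335 rad/s
v² = ω²(A² − x²) → A = √(x² + v²/ω²) = √(0.1151² + 0.961²/5.335²) = 0.2138 m = 21.38 cm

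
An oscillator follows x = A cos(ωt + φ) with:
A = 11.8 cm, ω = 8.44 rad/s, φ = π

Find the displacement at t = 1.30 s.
x = A cos(ωt + φ) = 11.8×cos(8.44×1.3 + π) = 0.2782 cm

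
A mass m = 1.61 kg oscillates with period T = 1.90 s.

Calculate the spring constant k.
T = 2π√(m/k) → k = m(2π/T)² = 1.61×(2π/1.9)² = 17.61 N/m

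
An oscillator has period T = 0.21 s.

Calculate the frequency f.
f = 1/T = 1/0.21 = 4.762 Hz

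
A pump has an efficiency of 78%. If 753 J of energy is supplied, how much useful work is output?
W_out = η × W_in = 0.78 × 753 = 587.34 J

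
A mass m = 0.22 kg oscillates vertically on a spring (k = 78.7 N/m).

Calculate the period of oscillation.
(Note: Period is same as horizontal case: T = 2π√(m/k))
T = 2π√(m/k) = 2π√(0.22/78.7) = 0.3322 s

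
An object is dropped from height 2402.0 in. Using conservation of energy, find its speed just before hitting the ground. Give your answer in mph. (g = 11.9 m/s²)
mgh = ½mv² → v = √(2gh) = √(2×11.9×61.01) = 38.11 m/s = 85.24 mph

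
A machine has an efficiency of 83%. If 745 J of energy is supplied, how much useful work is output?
W_out = η × W_in = 0.83 × 745 = 618.35 J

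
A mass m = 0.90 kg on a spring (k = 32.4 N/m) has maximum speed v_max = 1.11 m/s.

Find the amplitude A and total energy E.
½mv²_max = ½kA² → A = v_max√(m/k) = 1.11×√(0.9/32.4) = 0.185 m = 18.5 cm
E = ½mv²_max = ½×0.9×1.11² = 0.5544 J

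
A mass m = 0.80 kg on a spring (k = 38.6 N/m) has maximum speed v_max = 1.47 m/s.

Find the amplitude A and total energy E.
½mv²_max = ½kA² → A = v_max√(m/k) = 1.47×√(0.8/38.6) = 0.2116 m = 21.16 cm
E = ½mv²_max = ½×0.8×1.47² = 0.8644 J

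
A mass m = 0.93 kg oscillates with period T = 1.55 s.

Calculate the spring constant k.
T = 2π√(m/k) → k = m(2π/T)² = 0.93×(2π/1.55)² = 15.28 N/m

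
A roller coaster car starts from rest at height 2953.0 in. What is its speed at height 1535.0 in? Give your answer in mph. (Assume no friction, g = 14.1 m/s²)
mgh₁ = ½mv₂² + mgh₂ → v₂ = √(2g(h₁−h₂)) = √(2×14.1×(75.01−38.99)) = 31.87 m/s = 71.29 mph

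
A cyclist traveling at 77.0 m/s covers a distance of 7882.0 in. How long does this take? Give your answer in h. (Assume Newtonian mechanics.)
t = d/v (with unit conversion) = 0.0007222 h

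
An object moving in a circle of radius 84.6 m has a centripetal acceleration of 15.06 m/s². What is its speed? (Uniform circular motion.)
v = √(a_c × r) = √(15.06 × 84.6) = 35.69 m/s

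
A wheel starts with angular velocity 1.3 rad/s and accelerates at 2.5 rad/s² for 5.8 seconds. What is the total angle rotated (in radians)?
θ = ω₀t + ½αt² = 1.3×5.8 + ½×2.5×5.8² = 49.59 rad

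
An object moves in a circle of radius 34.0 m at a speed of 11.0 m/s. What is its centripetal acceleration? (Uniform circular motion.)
a_c = v²/r = 11.0²/34.0 = 121/34.0 = 3.56 m/s²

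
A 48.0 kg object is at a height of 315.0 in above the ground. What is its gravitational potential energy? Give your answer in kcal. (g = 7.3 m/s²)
PE = mgh = 48 kg × 7.3 m/s² × 8.001 m = 2804 J = 0.6701 kcal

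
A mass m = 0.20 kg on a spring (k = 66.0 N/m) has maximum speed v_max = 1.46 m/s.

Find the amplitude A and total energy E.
½mv²_max = ½kA² → A = v_max√(m/k) = 1.46×√(0.2/66.0) = 0.08037 m = 8.037 cm
E = ½mv²_max = ½×0.2×1.46² = 0.2132 J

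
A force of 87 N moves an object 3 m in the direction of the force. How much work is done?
W = Fd = 87×3 = 261.0 J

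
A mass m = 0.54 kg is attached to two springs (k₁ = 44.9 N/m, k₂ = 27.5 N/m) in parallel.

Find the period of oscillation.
k_eq = k₁+k₂ = 72.4 N/m
T = 2π√(m/k_eq) = 2π√(0.54/72.4) = 0.5426 s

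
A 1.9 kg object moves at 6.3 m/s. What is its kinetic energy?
KE = ½mv² = ½×1.9×6.3² = 37.7055 J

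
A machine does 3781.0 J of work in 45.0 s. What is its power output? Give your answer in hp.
P = W/t = 3781 J / 45 s = 84.02 W = 0.1127 hp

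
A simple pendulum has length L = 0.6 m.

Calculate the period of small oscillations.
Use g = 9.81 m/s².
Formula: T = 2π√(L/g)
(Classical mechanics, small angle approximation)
T = 2π√(L/g) = 2π√(0.6/9.81) = 1.554 s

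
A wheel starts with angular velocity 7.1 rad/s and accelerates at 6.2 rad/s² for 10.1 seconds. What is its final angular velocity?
ω = ω₀ + αt = 7.1 + 6.2 × 10.1 = 69.72 rad/s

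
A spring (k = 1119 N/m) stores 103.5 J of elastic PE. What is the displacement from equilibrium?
PE = ½kx² → x = √(2PE/k) = √(2×103.5/1119) = 0.4301 m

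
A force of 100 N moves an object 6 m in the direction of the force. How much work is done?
W = Fd = 100×6 = 600.0 J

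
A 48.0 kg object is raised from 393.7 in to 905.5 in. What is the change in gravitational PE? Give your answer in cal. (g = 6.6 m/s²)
ΔPE = mg(h₂ − h₁) = 48 kg × 6.6 m/s² × (23 − 10) m = 4118 J = 984.3 cal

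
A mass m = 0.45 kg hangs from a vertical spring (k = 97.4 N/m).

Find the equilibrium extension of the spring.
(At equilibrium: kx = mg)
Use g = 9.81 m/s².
x_eq = mg/k = 0.45×9.81/97.4 = 0.04532 m = 4.532 cm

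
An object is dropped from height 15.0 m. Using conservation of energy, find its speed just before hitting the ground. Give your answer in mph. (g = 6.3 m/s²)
mgh = ½mv² → v = √(2gh) = √(2×6.3×15) = 13.75 m/s = 30.75 mph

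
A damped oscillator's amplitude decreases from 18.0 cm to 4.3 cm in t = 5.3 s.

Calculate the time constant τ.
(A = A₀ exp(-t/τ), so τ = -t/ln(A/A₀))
A/A₀ = 4.3/18.0 = 0.2389; ln(A/A₀) = -1.432
τ = −t/ln(A/A₀) = −5.3/-1.432 = 3.702 s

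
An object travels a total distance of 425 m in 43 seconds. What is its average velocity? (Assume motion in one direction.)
v_avg = Δd / Δt = 425 / 43 = 9.88 m/s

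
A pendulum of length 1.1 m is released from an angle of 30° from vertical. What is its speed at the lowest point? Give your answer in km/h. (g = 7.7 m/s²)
h = L(1 − cosθ) = 1.1×(1 − cos30°) = 0.1474 m
v = √(2gh) = √(2×7.7×0.1474) = 1.506 m/s = 5.423 km/h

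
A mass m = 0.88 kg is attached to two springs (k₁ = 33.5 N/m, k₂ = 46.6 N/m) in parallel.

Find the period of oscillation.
k_eq = k₁+k₂ = 80.1 N/m
T = 2π√(m/k_eq) = 2π√(0.88/80.1) = 0.6586 s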